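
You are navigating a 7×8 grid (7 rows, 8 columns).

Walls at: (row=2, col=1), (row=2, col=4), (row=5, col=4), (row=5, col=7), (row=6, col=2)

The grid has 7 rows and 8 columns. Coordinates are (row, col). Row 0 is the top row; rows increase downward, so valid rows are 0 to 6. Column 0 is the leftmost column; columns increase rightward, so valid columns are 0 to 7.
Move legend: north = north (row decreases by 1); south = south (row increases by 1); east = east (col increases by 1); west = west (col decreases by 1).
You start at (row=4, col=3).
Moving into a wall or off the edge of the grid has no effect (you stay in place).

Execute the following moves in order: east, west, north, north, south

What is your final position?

Answer: Final position: (row=3, col=3)

Derivation:
Start: (row=4, col=3)
  east (east): (row=4, col=3) -> (row=4, col=4)
  west (west): (row=4, col=4) -> (row=4, col=3)
  north (north): (row=4, col=3) -> (row=3, col=3)
  north (north): (row=3, col=3) -> (row=2, col=3)
  south (south): (row=2, col=3) -> (row=3, col=3)
Final: (row=3, col=3)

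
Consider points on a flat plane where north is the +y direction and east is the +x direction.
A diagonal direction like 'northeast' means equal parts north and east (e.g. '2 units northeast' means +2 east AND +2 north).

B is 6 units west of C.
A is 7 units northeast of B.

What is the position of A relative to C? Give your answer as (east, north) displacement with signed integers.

Place C at the origin (east=0, north=0).
  B is 6 units west of C: delta (east=-6, north=+0); B at (east=-6, north=0).
  A is 7 units northeast of B: delta (east=+7, north=+7); A at (east=1, north=7).
Therefore A relative to C: (east=1, north=7).

Answer: A is at (east=1, north=7) relative to C.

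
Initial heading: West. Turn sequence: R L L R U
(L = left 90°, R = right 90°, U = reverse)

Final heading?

Answer: Final heading: East

Derivation:
Start: West
  R (right (90° clockwise)) -> North
  L (left (90° counter-clockwise)) -> West
  L (left (90° counter-clockwise)) -> South
  R (right (90° clockwise)) -> West
  U (U-turn (180°)) -> East
Final: East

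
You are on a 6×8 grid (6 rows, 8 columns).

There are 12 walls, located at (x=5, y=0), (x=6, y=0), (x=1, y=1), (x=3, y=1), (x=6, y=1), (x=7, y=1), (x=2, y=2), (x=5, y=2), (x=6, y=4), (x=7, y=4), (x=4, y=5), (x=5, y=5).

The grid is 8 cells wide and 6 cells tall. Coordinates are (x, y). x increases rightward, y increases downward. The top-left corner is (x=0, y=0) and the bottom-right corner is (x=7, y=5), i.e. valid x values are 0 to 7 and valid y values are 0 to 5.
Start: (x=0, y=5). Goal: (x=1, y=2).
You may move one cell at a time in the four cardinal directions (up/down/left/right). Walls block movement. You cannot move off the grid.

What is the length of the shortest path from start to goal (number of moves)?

Answer: Shortest path length: 4

Derivation:
BFS from (x=0, y=5) until reaching (x=1, y=2):
  Distance 0: (x=0, y=5)
  Distance 1: (x=0, y=4), (x=1, y=5)
  Distance 2: (x=0, y=3), (x=1, y=4), (x=2, y=5)
  Distance 3: (x=0, y=2), (x=1, y=3), (x=2, y=4), (x=3, y=5)
  Distance 4: (x=0, y=1), (x=1, y=2), (x=2, y=3), (x=3, y=4)  <- goal reached here
One shortest path (4 moves): (x=0, y=5) -> (x=1, y=5) -> (x=1, y=4) -> (x=1, y=3) -> (x=1, y=2)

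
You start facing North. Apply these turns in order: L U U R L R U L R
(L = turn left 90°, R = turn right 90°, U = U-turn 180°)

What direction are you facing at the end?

Answer: Final heading: South

Derivation:
Start: North
  L (left (90° counter-clockwise)) -> West
  U (U-turn (180°)) -> East
  U (U-turn (180°)) -> West
  R (right (90° clockwise)) -> North
  L (left (90° counter-clockwise)) -> West
  R (right (90° clockwise)) -> North
  U (U-turn (180°)) -> South
  L (left (90° counter-clockwise)) -> East
  R (right (90° clockwise)) -> South
Final: South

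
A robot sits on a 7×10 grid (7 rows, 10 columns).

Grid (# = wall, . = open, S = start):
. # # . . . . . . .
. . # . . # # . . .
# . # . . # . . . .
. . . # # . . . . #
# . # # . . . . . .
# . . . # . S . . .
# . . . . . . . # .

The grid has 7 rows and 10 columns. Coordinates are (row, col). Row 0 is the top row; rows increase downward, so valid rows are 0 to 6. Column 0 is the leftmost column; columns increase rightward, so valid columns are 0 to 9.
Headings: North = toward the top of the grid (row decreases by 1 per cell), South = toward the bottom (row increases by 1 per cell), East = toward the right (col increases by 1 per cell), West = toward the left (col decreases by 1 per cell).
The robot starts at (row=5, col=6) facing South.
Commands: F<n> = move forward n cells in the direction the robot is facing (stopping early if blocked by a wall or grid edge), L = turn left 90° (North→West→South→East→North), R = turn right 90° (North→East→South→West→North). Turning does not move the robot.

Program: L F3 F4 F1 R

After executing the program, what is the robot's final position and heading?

Start: (row=5, col=6), facing South
  L: turn left, now facing East
  F3: move forward 3, now at (row=5, col=9)
  F4: move forward 0/4 (blocked), now at (row=5, col=9)
  F1: move forward 0/1 (blocked), now at (row=5, col=9)
  R: turn right, now facing South
Final: (row=5, col=9), facing South

Answer: Final position: (row=5, col=9), facing South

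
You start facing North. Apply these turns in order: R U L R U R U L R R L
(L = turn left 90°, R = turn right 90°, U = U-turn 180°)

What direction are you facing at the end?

Answer: Final heading: North

Derivation:
Start: North
  R (right (90° clockwise)) -> East
  U (U-turn (180°)) -> West
  L (left (90° counter-clockwise)) -> South
  R (right (90° clockwise)) -> West
  U (U-turn (180°)) -> East
  R (right (90° clockwise)) -> South
  U (U-turn (180°)) -> North
  L (left (90° counter-clockwise)) -> West
  R (right (90° clockwise)) -> North
  R (right (90° clockwise)) -> East
  L (left (90° counter-clockwise)) -> North
Final: North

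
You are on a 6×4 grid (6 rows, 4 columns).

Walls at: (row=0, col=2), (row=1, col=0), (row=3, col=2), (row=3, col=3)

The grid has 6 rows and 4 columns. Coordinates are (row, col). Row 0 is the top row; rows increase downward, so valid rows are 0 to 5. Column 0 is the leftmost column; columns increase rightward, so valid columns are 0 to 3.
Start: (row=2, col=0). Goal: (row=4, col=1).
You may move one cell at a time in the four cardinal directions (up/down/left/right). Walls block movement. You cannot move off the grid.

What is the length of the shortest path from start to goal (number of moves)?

BFS from (row=2, col=0) until reaching (row=4, col=1):
  Distance 0: (row=2, col=0)
  Distance 1: (row=2, col=1), (row=3, col=0)
  Distance 2: (row=1, col=1), (row=2, col=2), (row=3, col=1), (row=4, col=0)
  Distance 3: (row=0, col=1), (row=1, col=2), (row=2, col=3), (row=4, col=1), (row=5, col=0)  <- goal reached here
One shortest path (3 moves): (row=2, col=0) -> (row=2, col=1) -> (row=3, col=1) -> (row=4, col=1)

Answer: Shortest path length: 3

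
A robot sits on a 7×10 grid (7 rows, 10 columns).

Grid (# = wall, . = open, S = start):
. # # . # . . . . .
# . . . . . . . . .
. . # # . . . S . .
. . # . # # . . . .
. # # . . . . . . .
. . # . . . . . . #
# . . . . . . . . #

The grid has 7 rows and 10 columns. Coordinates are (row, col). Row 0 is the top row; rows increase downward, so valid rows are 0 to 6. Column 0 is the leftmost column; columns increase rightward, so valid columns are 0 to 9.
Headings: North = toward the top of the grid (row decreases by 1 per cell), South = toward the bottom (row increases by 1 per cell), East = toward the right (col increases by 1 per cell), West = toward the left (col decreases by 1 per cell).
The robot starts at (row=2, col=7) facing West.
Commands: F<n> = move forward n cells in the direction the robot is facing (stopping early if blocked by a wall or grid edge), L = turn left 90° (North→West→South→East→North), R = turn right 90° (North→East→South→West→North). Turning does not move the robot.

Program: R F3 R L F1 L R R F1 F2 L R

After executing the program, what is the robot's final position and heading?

Start: (row=2, col=7), facing West
  R: turn right, now facing North
  F3: move forward 2/3 (blocked), now at (row=0, col=7)
  R: turn right, now facing East
  L: turn left, now facing North
  F1: move forward 0/1 (blocked), now at (row=0, col=7)
  L: turn left, now facing West
  R: turn right, now facing North
  R: turn right, now facing East
  F1: move forward 1, now at (row=0, col=8)
  F2: move forward 1/2 (blocked), now at (row=0, col=9)
  L: turn left, now facing North
  R: turn right, now facing East
Final: (row=0, col=9), facing East

Answer: Final position: (row=0, col=9), facing East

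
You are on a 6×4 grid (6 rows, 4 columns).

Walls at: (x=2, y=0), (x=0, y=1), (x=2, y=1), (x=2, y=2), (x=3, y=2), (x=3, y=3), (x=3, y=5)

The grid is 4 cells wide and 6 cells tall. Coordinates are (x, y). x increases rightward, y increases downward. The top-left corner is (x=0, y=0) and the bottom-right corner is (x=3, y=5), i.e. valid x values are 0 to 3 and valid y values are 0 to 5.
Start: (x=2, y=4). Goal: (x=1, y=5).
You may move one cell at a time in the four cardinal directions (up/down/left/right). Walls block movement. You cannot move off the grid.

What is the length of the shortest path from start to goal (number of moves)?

BFS from (x=2, y=4) until reaching (x=1, y=5):
  Distance 0: (x=2, y=4)
  Distance 1: (x=2, y=3), (x=1, y=4), (x=3, y=4), (x=2, y=5)
  Distance 2: (x=1, y=3), (x=0, y=4), (x=1, y=5)  <- goal reached here
One shortest path (2 moves): (x=2, y=4) -> (x=1, y=4) -> (x=1, y=5)

Answer: Shortest path length: 2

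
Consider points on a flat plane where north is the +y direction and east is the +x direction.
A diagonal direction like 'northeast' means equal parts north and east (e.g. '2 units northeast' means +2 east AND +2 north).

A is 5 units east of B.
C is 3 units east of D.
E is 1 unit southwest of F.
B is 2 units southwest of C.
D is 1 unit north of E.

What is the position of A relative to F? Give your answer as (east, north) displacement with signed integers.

Place F at the origin (east=0, north=0).
  E is 1 unit southwest of F: delta (east=-1, north=-1); E at (east=-1, north=-1).
  D is 1 unit north of E: delta (east=+0, north=+1); D at (east=-1, north=0).
  C is 3 units east of D: delta (east=+3, north=+0); C at (east=2, north=0).
  B is 2 units southwest of C: delta (east=-2, north=-2); B at (east=0, north=-2).
  A is 5 units east of B: delta (east=+5, north=+0); A at (east=5, north=-2).
Therefore A relative to F: (east=5, north=-2).

Answer: A is at (east=5, north=-2) relative to F.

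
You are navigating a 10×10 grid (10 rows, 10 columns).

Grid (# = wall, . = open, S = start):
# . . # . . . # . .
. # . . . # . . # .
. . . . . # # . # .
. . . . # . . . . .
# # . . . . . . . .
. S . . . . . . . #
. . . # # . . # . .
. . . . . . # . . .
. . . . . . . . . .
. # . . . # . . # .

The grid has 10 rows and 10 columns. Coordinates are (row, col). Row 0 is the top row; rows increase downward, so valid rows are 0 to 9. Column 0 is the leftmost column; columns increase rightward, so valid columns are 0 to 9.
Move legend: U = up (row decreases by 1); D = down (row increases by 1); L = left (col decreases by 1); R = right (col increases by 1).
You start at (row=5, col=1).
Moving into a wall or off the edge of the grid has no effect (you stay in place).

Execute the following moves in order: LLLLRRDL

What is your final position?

Answer: Final position: (row=6, col=1)

Derivation:
Start: (row=5, col=1)
  L (left): (row=5, col=1) -> (row=5, col=0)
  [×3]L (left): blocked, stay at (row=5, col=0)
  R (right): (row=5, col=0) -> (row=5, col=1)
  R (right): (row=5, col=1) -> (row=5, col=2)
  D (down): (row=5, col=2) -> (row=6, col=2)
  L (left): (row=6, col=2) -> (row=6, col=1)
Final: (row=6, col=1)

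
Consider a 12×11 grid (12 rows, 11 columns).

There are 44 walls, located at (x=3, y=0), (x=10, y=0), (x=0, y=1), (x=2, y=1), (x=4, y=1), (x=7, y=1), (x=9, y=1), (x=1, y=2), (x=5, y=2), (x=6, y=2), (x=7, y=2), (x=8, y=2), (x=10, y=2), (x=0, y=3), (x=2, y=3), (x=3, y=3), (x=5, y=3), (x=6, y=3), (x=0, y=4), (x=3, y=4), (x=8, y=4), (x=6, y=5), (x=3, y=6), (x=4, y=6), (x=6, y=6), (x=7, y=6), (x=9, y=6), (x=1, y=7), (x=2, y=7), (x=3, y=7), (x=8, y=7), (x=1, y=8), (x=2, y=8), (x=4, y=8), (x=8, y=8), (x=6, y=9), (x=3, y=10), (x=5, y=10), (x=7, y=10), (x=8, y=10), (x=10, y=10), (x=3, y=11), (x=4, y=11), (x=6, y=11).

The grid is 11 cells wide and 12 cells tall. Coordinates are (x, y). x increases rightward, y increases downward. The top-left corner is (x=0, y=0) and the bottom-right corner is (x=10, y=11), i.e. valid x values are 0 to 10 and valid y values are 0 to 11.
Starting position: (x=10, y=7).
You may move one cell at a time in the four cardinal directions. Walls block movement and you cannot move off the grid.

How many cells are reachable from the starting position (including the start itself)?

Answer: Reachable cells: 71

Derivation:
BFS flood-fill from (x=10, y=7):
  Distance 0: (x=10, y=7)
  Distance 1: (x=10, y=6), (x=9, y=7), (x=10, y=8)
  Distance 2: (x=10, y=5), (x=9, y=8), (x=10, y=9)
  Distance 3: (x=10, y=4), (x=9, y=5), (x=9, y=9)
  Distance 4: (x=10, y=3), (x=9, y=4), (x=8, y=5), (x=8, y=9), (x=9, y=10)
  Distance 5: (x=9, y=3), (x=7, y=5), (x=8, y=6), (x=7, y=9), (x=9, y=11)
  Distance 6: (x=9, y=2), (x=8, y=3), (x=7, y=4), (x=7, y=8), (x=8, y=11), (x=10, y=11)
  Distance 7: (x=7, y=3), (x=6, y=4), (x=7, y=7), (x=6, y=8), (x=7, y=11)
  Distance 8: (x=5, y=4), (x=6, y=7), (x=5, y=8)
  Distance 9: (x=4, y=4), (x=5, y=5), (x=5, y=7), (x=5, y=9)
  Distance 10: (x=4, y=3), (x=4, y=5), (x=5, y=6), (x=4, y=7), (x=4, y=9)
  Distance 11: (x=4, y=2), (x=3, y=5), (x=3, y=9), (x=4, y=10)
  Distance 12: (x=3, y=2), (x=2, y=5), (x=3, y=8), (x=2, y=9)
  Distance 13: (x=3, y=1), (x=2, y=2), (x=2, y=4), (x=1, y=5), (x=2, y=6), (x=1, y=9), (x=2, y=10)
  Distance 14: (x=1, y=4), (x=0, y=5), (x=1, y=6), (x=0, y=9), (x=1, y=10), (x=2, y=11)
  Distance 15: (x=1, y=3), (x=0, y=6), (x=0, y=8), (x=0, y=10), (x=1, y=11)
  Distance 16: (x=0, y=7), (x=0, y=11)
Total reachable: 71 (grid has 88 open cells total)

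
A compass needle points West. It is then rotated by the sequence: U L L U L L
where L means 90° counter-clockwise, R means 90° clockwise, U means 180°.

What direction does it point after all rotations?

Start: West
  U (U-turn (180°)) -> East
  L (left (90° counter-clockwise)) -> North
  L (left (90° counter-clockwise)) -> West
  U (U-turn (180°)) -> East
  L (left (90° counter-clockwise)) -> North
  L (left (90° counter-clockwise)) -> West
Final: West

Answer: Final heading: West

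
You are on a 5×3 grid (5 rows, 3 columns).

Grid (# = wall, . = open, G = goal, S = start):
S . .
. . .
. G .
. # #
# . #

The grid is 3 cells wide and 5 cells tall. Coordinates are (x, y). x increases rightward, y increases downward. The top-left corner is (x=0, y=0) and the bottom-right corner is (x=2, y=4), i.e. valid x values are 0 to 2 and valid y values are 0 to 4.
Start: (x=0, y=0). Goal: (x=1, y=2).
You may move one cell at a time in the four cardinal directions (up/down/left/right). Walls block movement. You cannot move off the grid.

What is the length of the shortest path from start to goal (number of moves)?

Answer: Shortest path length: 3

Derivation:
BFS from (x=0, y=0) until reaching (x=1, y=2):
  Distance 0: (x=0, y=0)
  Distance 1: (x=1, y=0), (x=0, y=1)
  Distance 2: (x=2, y=0), (x=1, y=1), (x=0, y=2)
  Distance 3: (x=2, y=1), (x=1, y=2), (x=0, y=3)  <- goal reached here
One shortest path (3 moves): (x=0, y=0) -> (x=1, y=0) -> (x=1, y=1) -> (x=1, y=2)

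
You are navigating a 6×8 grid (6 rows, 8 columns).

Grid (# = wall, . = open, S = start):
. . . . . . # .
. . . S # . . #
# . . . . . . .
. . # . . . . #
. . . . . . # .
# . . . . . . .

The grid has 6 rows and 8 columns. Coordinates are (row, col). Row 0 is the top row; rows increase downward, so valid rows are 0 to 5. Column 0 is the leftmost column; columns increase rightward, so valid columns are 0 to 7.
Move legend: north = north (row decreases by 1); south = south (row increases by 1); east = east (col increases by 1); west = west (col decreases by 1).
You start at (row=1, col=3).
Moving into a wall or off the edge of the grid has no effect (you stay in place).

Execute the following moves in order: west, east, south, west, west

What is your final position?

Start: (row=1, col=3)
  west (west): (row=1, col=3) -> (row=1, col=2)
  east (east): (row=1, col=2) -> (row=1, col=3)
  south (south): (row=1, col=3) -> (row=2, col=3)
  west (west): (row=2, col=3) -> (row=2, col=2)
  west (west): (row=2, col=2) -> (row=2, col=1)
Final: (row=2, col=1)

Answer: Final position: (row=2, col=1)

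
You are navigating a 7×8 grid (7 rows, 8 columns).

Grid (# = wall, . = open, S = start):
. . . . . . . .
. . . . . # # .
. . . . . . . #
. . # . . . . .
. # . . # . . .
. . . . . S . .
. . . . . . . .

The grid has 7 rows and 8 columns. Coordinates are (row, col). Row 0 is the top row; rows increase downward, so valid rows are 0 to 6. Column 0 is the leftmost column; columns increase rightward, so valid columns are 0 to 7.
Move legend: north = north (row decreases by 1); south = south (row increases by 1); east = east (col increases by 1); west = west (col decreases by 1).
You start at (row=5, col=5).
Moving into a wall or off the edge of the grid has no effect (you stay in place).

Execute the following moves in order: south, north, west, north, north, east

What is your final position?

Start: (row=5, col=5)
  south (south): (row=5, col=5) -> (row=6, col=5)
  north (north): (row=6, col=5) -> (row=5, col=5)
  west (west): (row=5, col=5) -> (row=5, col=4)
  north (north): blocked, stay at (row=5, col=4)
  north (north): blocked, stay at (row=5, col=4)
  east (east): (row=5, col=4) -> (row=5, col=5)
Final: (row=5, col=5)

Answer: Final position: (row=5, col=5)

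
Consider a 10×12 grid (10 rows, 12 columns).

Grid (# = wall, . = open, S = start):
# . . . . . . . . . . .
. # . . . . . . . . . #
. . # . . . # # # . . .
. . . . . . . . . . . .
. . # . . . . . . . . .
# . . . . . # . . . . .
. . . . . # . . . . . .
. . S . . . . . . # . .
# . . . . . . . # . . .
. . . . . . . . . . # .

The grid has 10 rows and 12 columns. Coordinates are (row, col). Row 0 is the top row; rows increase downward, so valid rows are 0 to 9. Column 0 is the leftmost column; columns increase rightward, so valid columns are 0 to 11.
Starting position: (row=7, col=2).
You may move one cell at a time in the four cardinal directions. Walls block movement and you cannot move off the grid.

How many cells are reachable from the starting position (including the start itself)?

Answer: Reachable cells: 105

Derivation:
BFS flood-fill from (row=7, col=2):
  Distance 0: (row=7, col=2)
  Distance 1: (row=6, col=2), (row=7, col=1), (row=7, col=3), (row=8, col=2)
  Distance 2: (row=5, col=2), (row=6, col=1), (row=6, col=3), (row=7, col=0), (row=7, col=4), (row=8, col=1), (row=8, col=3), (row=9, col=2)
  Distance 3: (row=5, col=1), (row=5, col=3), (row=6, col=0), (row=6, col=4), (row=7, col=5), (row=8, col=4), (row=9, col=1), (row=9, col=3)
  Distance 4: (row=4, col=1), (row=4, col=3), (row=5, col=4), (row=7, col=6), (row=8, col=5), (row=9, col=0), (row=9, col=4)
  Distance 5: (row=3, col=1), (row=3, col=3), (row=4, col=0), (row=4, col=4), (row=5, col=5), (row=6, col=6), (row=7, col=7), (row=8, col=6), (row=9, col=5)
  Distance 6: (row=2, col=1), (row=2, col=3), (row=3, col=0), (row=3, col=2), (row=3, col=4), (row=4, col=5), (row=6, col=7), (row=7, col=8), (row=8, col=7), (row=9, col=6)
  Distance 7: (row=1, col=3), (row=2, col=0), (row=2, col=4), (row=3, col=5), (row=4, col=6), (row=5, col=7), (row=6, col=8), (row=9, col=7)
  Distance 8: (row=0, col=3), (row=1, col=0), (row=1, col=2), (row=1, col=4), (row=2, col=5), (row=3, col=6), (row=4, col=7), (row=5, col=8), (row=6, col=9), (row=9, col=8)
  Distance 9: (row=0, col=2), (row=0, col=4), (row=1, col=5), (row=3, col=7), (row=4, col=8), (row=5, col=9), (row=6, col=10), (row=9, col=9)
  Distance 10: (row=0, col=1), (row=0, col=5), (row=1, col=6), (row=3, col=8), (row=4, col=9), (row=5, col=10), (row=6, col=11), (row=7, col=10), (row=8, col=9)
  Distance 11: (row=0, col=6), (row=1, col=7), (row=3, col=9), (row=4, col=10), (row=5, col=11), (row=7, col=11), (row=8, col=10)
  Distance 12: (row=0, col=7), (row=1, col=8), (row=2, col=9), (row=3, col=10), (row=4, col=11), (row=8, col=11)
  Distance 13: (row=0, col=8), (row=1, col=9), (row=2, col=10), (row=3, col=11), (row=9, col=11)
  Distance 14: (row=0, col=9), (row=1, col=10), (row=2, col=11)
  Distance 15: (row=0, col=10)
  Distance 16: (row=0, col=11)
Total reachable: 105 (grid has 105 open cells total)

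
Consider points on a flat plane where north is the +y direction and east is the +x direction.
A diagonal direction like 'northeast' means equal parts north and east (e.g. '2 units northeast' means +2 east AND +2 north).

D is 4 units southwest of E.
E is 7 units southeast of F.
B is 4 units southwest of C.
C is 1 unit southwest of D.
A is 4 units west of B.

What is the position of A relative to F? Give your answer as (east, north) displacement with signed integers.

Answer: A is at (east=-6, north=-16) relative to F.

Derivation:
Place F at the origin (east=0, north=0).
  E is 7 units southeast of F: delta (east=+7, north=-7); E at (east=7, north=-7).
  D is 4 units southwest of E: delta (east=-4, north=-4); D at (east=3, north=-11).
  C is 1 unit southwest of D: delta (east=-1, north=-1); C at (east=2, north=-12).
  B is 4 units southwest of C: delta (east=-4, north=-4); B at (east=-2, north=-16).
  A is 4 units west of B: delta (east=-4, north=+0); A at (east=-6, north=-16).
Therefore A relative to F: (east=-6, north=-16).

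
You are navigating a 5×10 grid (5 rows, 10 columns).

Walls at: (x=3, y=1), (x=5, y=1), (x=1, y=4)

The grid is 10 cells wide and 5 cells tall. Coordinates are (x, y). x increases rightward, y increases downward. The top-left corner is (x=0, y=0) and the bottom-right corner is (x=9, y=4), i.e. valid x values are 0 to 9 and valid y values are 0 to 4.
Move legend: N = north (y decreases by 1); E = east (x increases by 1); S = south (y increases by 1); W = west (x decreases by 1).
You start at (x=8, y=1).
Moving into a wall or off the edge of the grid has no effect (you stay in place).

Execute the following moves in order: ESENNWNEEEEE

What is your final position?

Answer: Final position: (x=9, y=0)

Derivation:
Start: (x=8, y=1)
  E (east): (x=8, y=1) -> (x=9, y=1)
  S (south): (x=9, y=1) -> (x=9, y=2)
  E (east): blocked, stay at (x=9, y=2)
  N (north): (x=9, y=2) -> (x=9, y=1)
  N (north): (x=9, y=1) -> (x=9, y=0)
  W (west): (x=9, y=0) -> (x=8, y=0)
  N (north): blocked, stay at (x=8, y=0)
  E (east): (x=8, y=0) -> (x=9, y=0)
  [×4]E (east): blocked, stay at (x=9, y=0)
Final: (x=9, y=0)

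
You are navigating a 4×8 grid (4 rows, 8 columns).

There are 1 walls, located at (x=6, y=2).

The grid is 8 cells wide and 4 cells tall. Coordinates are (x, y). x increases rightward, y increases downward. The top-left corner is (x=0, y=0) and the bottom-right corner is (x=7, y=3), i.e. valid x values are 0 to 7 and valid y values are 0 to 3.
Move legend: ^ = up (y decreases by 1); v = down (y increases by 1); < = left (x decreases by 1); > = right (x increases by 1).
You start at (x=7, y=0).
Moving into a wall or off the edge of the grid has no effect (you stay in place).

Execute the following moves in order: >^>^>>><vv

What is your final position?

Answer: Final position: (x=6, y=1)

Derivation:
Start: (x=7, y=0)
  > (right): blocked, stay at (x=7, y=0)
  ^ (up): blocked, stay at (x=7, y=0)
  > (right): blocked, stay at (x=7, y=0)
  ^ (up): blocked, stay at (x=7, y=0)
  [×3]> (right): blocked, stay at (x=7, y=0)
  < (left): (x=7, y=0) -> (x=6, y=0)
  v (down): (x=6, y=0) -> (x=6, y=1)
  v (down): blocked, stay at (x=6, y=1)
Final: (x=6, y=1)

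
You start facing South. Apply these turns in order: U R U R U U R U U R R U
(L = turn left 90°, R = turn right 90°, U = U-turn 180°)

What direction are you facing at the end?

Answer: Final heading: East

Derivation:
Start: South
  U (U-turn (180°)) -> North
  R (right (90° clockwise)) -> East
  U (U-turn (180°)) -> West
  R (right (90° clockwise)) -> North
  U (U-turn (180°)) -> South
  U (U-turn (180°)) -> North
  R (right (90° clockwise)) -> East
  U (U-turn (180°)) -> West
  U (U-turn (180°)) -> East
  R (right (90° clockwise)) -> South
  R (right (90° clockwise)) -> West
  U (U-turn (180°)) -> East
Final: East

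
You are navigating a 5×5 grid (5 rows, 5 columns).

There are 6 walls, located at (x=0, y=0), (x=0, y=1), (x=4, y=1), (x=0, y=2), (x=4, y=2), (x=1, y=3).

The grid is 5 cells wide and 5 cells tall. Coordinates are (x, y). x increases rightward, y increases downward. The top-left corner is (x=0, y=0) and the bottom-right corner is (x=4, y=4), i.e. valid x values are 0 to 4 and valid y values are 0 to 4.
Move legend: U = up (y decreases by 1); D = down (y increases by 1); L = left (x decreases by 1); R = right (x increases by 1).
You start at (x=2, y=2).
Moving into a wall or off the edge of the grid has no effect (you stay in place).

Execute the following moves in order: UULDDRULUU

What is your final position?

Start: (x=2, y=2)
  U (up): (x=2, y=2) -> (x=2, y=1)
  U (up): (x=2, y=1) -> (x=2, y=0)
  L (left): (x=2, y=0) -> (x=1, y=0)
  D (down): (x=1, y=0) -> (x=1, y=1)
  D (down): (x=1, y=1) -> (x=1, y=2)
  R (right): (x=1, y=2) -> (x=2, y=2)
  U (up): (x=2, y=2) -> (x=2, y=1)
  L (left): (x=2, y=1) -> (x=1, y=1)
  U (up): (x=1, y=1) -> (x=1, y=0)
  U (up): blocked, stay at (x=1, y=0)
Final: (x=1, y=0)

Answer: Final position: (x=1, y=0)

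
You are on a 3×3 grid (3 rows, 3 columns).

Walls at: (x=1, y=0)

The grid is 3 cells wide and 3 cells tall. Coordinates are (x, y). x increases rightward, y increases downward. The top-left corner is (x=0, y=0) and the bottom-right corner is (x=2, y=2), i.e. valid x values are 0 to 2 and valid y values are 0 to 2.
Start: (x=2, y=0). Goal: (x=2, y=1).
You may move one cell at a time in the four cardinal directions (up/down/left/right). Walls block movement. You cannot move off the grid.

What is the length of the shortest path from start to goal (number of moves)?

BFS from (x=2, y=0) until reaching (x=2, y=1):
  Distance 0: (x=2, y=0)
  Distance 1: (x=2, y=1)  <- goal reached here
One shortest path (1 moves): (x=2, y=0) -> (x=2, y=1)

Answer: Shortest path length: 1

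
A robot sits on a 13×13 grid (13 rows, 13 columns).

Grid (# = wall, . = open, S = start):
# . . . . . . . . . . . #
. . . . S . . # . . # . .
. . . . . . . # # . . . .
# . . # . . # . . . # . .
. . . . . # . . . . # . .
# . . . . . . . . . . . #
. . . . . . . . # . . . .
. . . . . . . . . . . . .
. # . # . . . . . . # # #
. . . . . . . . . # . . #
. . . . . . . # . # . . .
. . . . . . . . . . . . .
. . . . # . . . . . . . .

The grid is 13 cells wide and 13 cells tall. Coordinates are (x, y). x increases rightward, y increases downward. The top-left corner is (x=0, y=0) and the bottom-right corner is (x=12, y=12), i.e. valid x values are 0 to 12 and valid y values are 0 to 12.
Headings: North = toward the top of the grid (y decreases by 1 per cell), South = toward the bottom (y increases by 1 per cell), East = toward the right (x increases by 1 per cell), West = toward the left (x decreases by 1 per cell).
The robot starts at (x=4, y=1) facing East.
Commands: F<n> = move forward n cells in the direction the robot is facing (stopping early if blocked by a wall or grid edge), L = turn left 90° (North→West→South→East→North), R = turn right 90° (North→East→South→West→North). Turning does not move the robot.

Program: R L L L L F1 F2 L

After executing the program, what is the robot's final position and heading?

Answer: Final position: (x=4, y=4), facing East

Derivation:
Start: (x=4, y=1), facing East
  R: turn right, now facing South
  L: turn left, now facing East
  L: turn left, now facing North
  L: turn left, now facing West
  L: turn left, now facing South
  F1: move forward 1, now at (x=4, y=2)
  F2: move forward 2, now at (x=4, y=4)
  L: turn left, now facing East
Final: (x=4, y=4), facing East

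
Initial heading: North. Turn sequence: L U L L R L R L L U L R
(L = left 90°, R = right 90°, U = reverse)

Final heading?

Start: North
  L (left (90° counter-clockwise)) -> West
  U (U-turn (180°)) -> East
  L (left (90° counter-clockwise)) -> North
  L (left (90° counter-clockwise)) -> West
  R (right (90° clockwise)) -> North
  L (left (90° counter-clockwise)) -> West
  R (right (90° clockwise)) -> North
  L (left (90° counter-clockwise)) -> West
  L (left (90° counter-clockwise)) -> South
  U (U-turn (180°)) -> North
  L (left (90° counter-clockwise)) -> West
  R (right (90° clockwise)) -> North
Final: North

Answer: Final heading: North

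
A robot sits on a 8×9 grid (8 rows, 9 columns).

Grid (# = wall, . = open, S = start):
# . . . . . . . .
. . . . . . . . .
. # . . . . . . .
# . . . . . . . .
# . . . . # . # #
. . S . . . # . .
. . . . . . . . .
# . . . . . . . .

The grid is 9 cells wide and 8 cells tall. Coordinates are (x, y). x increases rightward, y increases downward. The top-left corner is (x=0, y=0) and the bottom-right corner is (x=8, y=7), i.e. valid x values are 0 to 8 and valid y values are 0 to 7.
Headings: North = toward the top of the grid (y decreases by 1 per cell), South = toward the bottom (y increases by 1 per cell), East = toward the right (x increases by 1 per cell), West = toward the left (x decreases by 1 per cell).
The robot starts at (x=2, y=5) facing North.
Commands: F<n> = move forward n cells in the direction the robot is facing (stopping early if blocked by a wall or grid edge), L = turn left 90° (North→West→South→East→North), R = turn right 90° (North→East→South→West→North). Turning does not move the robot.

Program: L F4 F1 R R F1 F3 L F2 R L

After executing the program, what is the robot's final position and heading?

Start: (x=2, y=5), facing North
  L: turn left, now facing West
  F4: move forward 2/4 (blocked), now at (x=0, y=5)
  F1: move forward 0/1 (blocked), now at (x=0, y=5)
  R: turn right, now facing North
  R: turn right, now facing East
  F1: move forward 1, now at (x=1, y=5)
  F3: move forward 3, now at (x=4, y=5)
  L: turn left, now facing North
  F2: move forward 2, now at (x=4, y=3)
  R: turn right, now facing East
  L: turn left, now facing North
Final: (x=4, y=3), facing North

Answer: Final position: (x=4, y=3), facing North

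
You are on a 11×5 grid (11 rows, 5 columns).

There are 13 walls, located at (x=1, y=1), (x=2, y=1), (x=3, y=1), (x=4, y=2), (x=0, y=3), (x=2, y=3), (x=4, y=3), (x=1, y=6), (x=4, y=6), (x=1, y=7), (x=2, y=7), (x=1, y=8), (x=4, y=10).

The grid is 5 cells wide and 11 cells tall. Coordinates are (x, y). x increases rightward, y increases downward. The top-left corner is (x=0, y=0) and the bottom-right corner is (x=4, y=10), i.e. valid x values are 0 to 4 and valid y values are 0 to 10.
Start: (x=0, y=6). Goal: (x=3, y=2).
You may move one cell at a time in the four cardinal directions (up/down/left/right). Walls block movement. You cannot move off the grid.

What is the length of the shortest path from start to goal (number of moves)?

Answer: Shortest path length: 7

Derivation:
BFS from (x=0, y=6) until reaching (x=3, y=2):
  Distance 0: (x=0, y=6)
  Distance 1: (x=0, y=5), (x=0, y=7)
  Distance 2: (x=0, y=4), (x=1, y=5), (x=0, y=8)
  Distance 3: (x=1, y=4), (x=2, y=5), (x=0, y=9)
  Distance 4: (x=1, y=3), (x=2, y=4), (x=3, y=5), (x=2, y=6), (x=1, y=9), (x=0, y=10)
  Distance 5: (x=1, y=2), (x=3, y=4), (x=4, y=5), (x=3, y=6), (x=2, y=9), (x=1, y=10)
  Distance 6: (x=0, y=2), (x=2, y=2), (x=3, y=3), (x=4, y=4), (x=3, y=7), (x=2, y=8), (x=3, y=9), (x=2, y=10)
  Distance 7: (x=0, y=1), (x=3, y=2), (x=4, y=7), (x=3, y=8), (x=4, y=9), (x=3, y=10)  <- goal reached here
One shortest path (7 moves): (x=0, y=6) -> (x=0, y=5) -> (x=1, y=5) -> (x=2, y=5) -> (x=3, y=5) -> (x=3, y=4) -> (x=3, y=3) -> (x=3, y=2)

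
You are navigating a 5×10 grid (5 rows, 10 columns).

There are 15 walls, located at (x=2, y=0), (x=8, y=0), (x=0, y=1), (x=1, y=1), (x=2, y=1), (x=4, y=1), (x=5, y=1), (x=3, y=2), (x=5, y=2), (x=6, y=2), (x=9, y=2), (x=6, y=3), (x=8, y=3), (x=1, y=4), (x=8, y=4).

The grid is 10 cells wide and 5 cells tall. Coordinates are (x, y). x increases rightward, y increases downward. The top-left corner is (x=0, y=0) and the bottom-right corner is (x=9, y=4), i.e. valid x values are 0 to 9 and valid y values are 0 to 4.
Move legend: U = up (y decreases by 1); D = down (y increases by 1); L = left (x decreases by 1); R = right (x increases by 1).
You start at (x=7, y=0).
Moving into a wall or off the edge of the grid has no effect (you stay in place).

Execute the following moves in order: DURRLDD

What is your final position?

Answer: Final position: (x=6, y=1)

Derivation:
Start: (x=7, y=0)
  D (down): (x=7, y=0) -> (x=7, y=1)
  U (up): (x=7, y=1) -> (x=7, y=0)
  R (right): blocked, stay at (x=7, y=0)
  R (right): blocked, stay at (x=7, y=0)
  L (left): (x=7, y=0) -> (x=6, y=0)
  D (down): (x=6, y=0) -> (x=6, y=1)
  D (down): blocked, stay at (x=6, y=1)
Final: (x=6, y=1)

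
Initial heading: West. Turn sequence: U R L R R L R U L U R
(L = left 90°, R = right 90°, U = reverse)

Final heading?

Start: West
  U (U-turn (180°)) -> East
  R (right (90° clockwise)) -> South
  L (left (90° counter-clockwise)) -> East
  R (right (90° clockwise)) -> South
  R (right (90° clockwise)) -> West
  L (left (90° counter-clockwise)) -> South
  R (right (90° clockwise)) -> West
  U (U-turn (180°)) -> East
  L (left (90° counter-clockwise)) -> North
  U (U-turn (180°)) -> South
  R (right (90° clockwise)) -> West
Final: West

Answer: Final heading: West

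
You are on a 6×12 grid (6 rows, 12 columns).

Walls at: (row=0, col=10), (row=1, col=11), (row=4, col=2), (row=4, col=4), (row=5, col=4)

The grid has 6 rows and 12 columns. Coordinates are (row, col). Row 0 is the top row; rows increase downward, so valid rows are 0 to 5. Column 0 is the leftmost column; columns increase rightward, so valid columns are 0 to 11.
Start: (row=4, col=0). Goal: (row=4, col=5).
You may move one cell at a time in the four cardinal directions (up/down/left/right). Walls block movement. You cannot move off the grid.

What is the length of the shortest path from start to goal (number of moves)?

Answer: Shortest path length: 7

Derivation:
BFS from (row=4, col=0) until reaching (row=4, col=5):
  Distance 0: (row=4, col=0)
  Distance 1: (row=3, col=0), (row=4, col=1), (row=5, col=0)
  Distance 2: (row=2, col=0), (row=3, col=1), (row=5, col=1)
  Distance 3: (row=1, col=0), (row=2, col=1), (row=3, col=2), (row=5, col=2)
  Distance 4: (row=0, col=0), (row=1, col=1), (row=2, col=2), (row=3, col=3), (row=5, col=3)
  Distance 5: (row=0, col=1), (row=1, col=2), (row=2, col=3), (row=3, col=4), (row=4, col=3)
  Distance 6: (row=0, col=2), (row=1, col=3), (row=2, col=4), (row=3, col=5)
  Distance 7: (row=0, col=3), (row=1, col=4), (row=2, col=5), (row=3, col=6), (row=4, col=5)  <- goal reached here
One shortest path (7 moves): (row=4, col=0) -> (row=4, col=1) -> (row=3, col=1) -> (row=3, col=2) -> (row=3, col=3) -> (row=3, col=4) -> (row=3, col=5) -> (row=4, col=5)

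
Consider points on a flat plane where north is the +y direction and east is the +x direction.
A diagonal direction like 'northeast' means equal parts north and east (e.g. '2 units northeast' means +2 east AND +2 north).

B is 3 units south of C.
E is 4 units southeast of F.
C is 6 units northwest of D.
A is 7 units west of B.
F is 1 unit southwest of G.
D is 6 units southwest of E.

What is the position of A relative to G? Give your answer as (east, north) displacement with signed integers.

Place G at the origin (east=0, north=0).
  F is 1 unit southwest of G: delta (east=-1, north=-1); F at (east=-1, north=-1).
  E is 4 units southeast of F: delta (east=+4, north=-4); E at (east=3, north=-5).
  D is 6 units southwest of E: delta (east=-6, north=-6); D at (east=-3, north=-11).
  C is 6 units northwest of D: delta (east=-6, north=+6); C at (east=-9, north=-5).
  B is 3 units south of C: delta (east=+0, north=-3); B at (east=-9, north=-8).
  A is 7 units west of B: delta (east=-7, north=+0); A at (east=-16, north=-8).
Therefore A relative to G: (east=-16, north=-8).

Answer: A is at (east=-16, north=-8) relative to G.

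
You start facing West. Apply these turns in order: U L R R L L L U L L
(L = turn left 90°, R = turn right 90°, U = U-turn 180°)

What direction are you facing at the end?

Answer: Final heading: West

Derivation:
Start: West
  U (U-turn (180°)) -> East
  L (left (90° counter-clockwise)) -> North
  R (right (90° clockwise)) -> East
  R (right (90° clockwise)) -> South
  L (left (90° counter-clockwise)) -> East
  L (left (90° counter-clockwise)) -> North
  L (left (90° counter-clockwise)) -> West
  U (U-turn (180°)) -> East
  L (left (90° counter-clockwise)) -> North
  L (left (90° counter-clockwise)) -> West
Final: West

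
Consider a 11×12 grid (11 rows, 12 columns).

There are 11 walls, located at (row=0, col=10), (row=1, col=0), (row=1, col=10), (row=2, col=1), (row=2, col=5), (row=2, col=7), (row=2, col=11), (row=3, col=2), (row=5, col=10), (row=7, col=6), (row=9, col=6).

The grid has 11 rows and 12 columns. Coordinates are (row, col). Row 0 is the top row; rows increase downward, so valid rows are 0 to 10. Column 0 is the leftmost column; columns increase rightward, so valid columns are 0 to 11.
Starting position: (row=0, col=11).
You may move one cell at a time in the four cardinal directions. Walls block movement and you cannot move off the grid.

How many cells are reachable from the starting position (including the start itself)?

Answer: Reachable cells: 2

Derivation:
BFS flood-fill from (row=0, col=11):
  Distance 0: (row=0, col=11)
  Distance 1: (row=1, col=11)
Total reachable: 2 (grid has 121 open cells total)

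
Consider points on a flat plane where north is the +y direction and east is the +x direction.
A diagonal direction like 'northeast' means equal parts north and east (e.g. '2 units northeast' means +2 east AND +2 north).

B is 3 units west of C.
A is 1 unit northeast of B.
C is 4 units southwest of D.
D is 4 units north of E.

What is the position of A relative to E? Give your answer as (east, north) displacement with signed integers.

Place E at the origin (east=0, north=0).
  D is 4 units north of E: delta (east=+0, north=+4); D at (east=0, north=4).
  C is 4 units southwest of D: delta (east=-4, north=-4); C at (east=-4, north=0).
  B is 3 units west of C: delta (east=-3, north=+0); B at (east=-7, north=0).
  A is 1 unit northeast of B: delta (east=+1, north=+1); A at (east=-6, north=1).
Therefore A relative to E: (east=-6, north=1).

Answer: A is at (east=-6, north=1) relative to E.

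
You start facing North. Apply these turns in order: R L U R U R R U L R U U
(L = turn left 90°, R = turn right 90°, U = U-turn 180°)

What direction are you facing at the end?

Answer: Final heading: East

Derivation:
Start: North
  R (right (90° clockwise)) -> East
  L (left (90° counter-clockwise)) -> North
  U (U-turn (180°)) -> South
  R (right (90° clockwise)) -> West
  U (U-turn (180°)) -> East
  R (right (90° clockwise)) -> South
  R (right (90° clockwise)) -> West
  U (U-turn (180°)) -> East
  L (left (90° counter-clockwise)) -> North
  R (right (90° clockwise)) -> East
  U (U-turn (180°)) -> West
  U (U-turn (180°)) -> East
Final: East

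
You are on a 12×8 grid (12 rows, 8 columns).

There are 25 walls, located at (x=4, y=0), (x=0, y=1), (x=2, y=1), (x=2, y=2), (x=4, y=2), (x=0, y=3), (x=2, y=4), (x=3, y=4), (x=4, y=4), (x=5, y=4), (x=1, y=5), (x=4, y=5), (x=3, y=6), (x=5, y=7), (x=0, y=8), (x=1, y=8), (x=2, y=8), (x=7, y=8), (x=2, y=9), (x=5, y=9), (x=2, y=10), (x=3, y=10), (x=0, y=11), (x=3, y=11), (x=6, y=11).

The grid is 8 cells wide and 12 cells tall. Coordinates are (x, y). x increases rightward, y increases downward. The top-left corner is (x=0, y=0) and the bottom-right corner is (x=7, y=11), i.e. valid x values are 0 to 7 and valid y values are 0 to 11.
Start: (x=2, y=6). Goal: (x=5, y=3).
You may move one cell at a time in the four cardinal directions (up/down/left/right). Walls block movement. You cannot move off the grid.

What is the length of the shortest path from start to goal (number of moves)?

BFS from (x=2, y=6) until reaching (x=5, y=3):
  Distance 0: (x=2, y=6)
  Distance 1: (x=2, y=5), (x=1, y=6), (x=2, y=7)
  Distance 2: (x=3, y=5), (x=0, y=6), (x=1, y=7), (x=3, y=7)
  Distance 3: (x=0, y=5), (x=0, y=7), (x=4, y=7), (x=3, y=8)
  Distance 4: (x=0, y=4), (x=4, y=6), (x=4, y=8), (x=3, y=9)
  Distance 5: (x=1, y=4), (x=5, y=6), (x=5, y=8), (x=4, y=9)
  Distance 6: (x=1, y=3), (x=5, y=5), (x=6, y=6), (x=6, y=8), (x=4, y=10)
  Distance 7: (x=1, y=2), (x=2, y=3), (x=6, y=5), (x=7, y=6), (x=6, y=7), (x=6, y=9), (x=5, y=10), (x=4, y=11)
  Distance 8: (x=1, y=1), (x=0, y=2), (x=3, y=3), (x=6, y=4), (x=7, y=5), (x=7, y=7), (x=7, y=9), (x=6, y=10), (x=5, y=11)
  Distance 9: (x=1, y=0), (x=3, y=2), (x=4, y=3), (x=6, y=3), (x=7, y=4), (x=7, y=10)
  Distance 10: (x=0, y=0), (x=2, y=0), (x=3, y=1), (x=6, y=2), (x=5, y=3), (x=7, y=3), (x=7, y=11)  <- goal reached here
One shortest path (10 moves): (x=2, y=6) -> (x=2, y=7) -> (x=3, y=7) -> (x=4, y=7) -> (x=4, y=6) -> (x=5, y=6) -> (x=6, y=6) -> (x=6, y=5) -> (x=6, y=4) -> (x=6, y=3) -> (x=5, y=3)

Answer: Shortest path length: 10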